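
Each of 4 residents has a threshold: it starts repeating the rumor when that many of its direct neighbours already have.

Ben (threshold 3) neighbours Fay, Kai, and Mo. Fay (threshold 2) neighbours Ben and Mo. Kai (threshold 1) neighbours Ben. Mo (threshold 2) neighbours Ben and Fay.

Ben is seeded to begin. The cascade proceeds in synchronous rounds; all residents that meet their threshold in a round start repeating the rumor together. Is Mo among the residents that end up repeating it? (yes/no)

Round 1 — Ben starts repeating the rumor (initial).
Round 2 — checking thresholds:
  Fay: 1 of 2 neighbours < 2, below threshold.
  Kai: 1 of 1 neighbours ≥ 1, starts repeating the rumor.
  Mo: 1 of 2 neighbours < 2, below threshold.
Round 3 — no new spreads; cascade stops.

no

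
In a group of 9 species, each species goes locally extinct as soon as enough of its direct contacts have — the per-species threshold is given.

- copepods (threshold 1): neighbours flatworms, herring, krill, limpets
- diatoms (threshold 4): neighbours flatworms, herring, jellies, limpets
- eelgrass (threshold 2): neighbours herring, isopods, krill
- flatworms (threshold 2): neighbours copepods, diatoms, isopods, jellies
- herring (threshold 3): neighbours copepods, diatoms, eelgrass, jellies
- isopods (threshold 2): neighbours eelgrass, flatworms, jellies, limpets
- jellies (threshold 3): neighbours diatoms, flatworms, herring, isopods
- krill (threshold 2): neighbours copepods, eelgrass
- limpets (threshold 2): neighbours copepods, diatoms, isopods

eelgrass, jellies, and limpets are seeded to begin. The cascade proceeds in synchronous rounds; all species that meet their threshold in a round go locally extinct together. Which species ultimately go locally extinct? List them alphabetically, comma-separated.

copepods, diatoms, eelgrass, flatworms, herring, isopods, jellies, krill, limpets

Round 1 — eelgrass, jellies, limpets go locally extinct (initial).
Round 2 — checking thresholds:
  copepods: 1 of 4 neighbours ≥ 1, goes locally extinct.
  diatoms: 2 of 4 neighbours < 4, below threshold.
  flatworms: 1 of 4 neighbours < 2, below threshold.
  herring: 2 of 4 neighbours < 3, below threshold.
  isopods: 3 of 4 neighbours ≥ 2, goes locally extinct.
  krill: 1 of 2 neighbours < 2, below threshold.
Round 3 — checking thresholds:
  diatoms: 2 of 4 neighbours < 4, below threshold.
  flatworms: 3 of 4 neighbours ≥ 2, goes locally extinct.
  herring: 3 of 4 neighbours ≥ 3, goes locally extinct.
  krill: 2 of 2 neighbours ≥ 2, goes locally extinct.
Round 4 — checking thresholds:
  diatoms: 4 of 4 neighbours ≥ 4, goes locally extinct.
Round 5 — no new extinctions; cascade stops.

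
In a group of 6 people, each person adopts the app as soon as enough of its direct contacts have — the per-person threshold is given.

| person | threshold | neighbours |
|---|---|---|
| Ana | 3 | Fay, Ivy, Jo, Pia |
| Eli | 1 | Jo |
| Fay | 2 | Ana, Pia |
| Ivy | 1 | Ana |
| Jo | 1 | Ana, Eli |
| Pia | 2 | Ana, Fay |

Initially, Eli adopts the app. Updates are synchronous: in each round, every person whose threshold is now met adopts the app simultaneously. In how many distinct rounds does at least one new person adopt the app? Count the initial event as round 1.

Round 1 — Eli adopts the app (initial).
Round 2 — checking thresholds:
  Jo: 1 of 2 neighbours ≥ 1, adopts the app.
Round 3 — no new adoptions; cascade stops.

2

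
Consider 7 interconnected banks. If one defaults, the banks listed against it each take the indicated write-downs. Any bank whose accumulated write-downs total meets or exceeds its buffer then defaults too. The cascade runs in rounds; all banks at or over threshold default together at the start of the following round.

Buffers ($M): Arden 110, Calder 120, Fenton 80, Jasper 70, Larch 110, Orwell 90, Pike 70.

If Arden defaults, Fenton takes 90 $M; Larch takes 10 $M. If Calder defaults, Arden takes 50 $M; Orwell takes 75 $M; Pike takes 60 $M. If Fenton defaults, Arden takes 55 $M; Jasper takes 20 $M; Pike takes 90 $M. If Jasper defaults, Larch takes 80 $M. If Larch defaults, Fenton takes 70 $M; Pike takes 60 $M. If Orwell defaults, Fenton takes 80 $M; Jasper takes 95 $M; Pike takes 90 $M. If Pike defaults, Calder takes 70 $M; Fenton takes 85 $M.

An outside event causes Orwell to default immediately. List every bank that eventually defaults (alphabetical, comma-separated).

Round 1 — Orwell defaults (initial).
  Fenton: +80 → 80 ≥ 80
  Jasper: +95 → 95 ≥ 70
  Pike: +90 → 90 ≥ 70
Round 2 — Fenton, Jasper, Pike default.
  Arden: +55 → 55 < 110
  Calder: +70 → 70 < 120
  Larch: +80 → 80 < 110
No further defaults.

Fenton, Jasper, Orwell, Pike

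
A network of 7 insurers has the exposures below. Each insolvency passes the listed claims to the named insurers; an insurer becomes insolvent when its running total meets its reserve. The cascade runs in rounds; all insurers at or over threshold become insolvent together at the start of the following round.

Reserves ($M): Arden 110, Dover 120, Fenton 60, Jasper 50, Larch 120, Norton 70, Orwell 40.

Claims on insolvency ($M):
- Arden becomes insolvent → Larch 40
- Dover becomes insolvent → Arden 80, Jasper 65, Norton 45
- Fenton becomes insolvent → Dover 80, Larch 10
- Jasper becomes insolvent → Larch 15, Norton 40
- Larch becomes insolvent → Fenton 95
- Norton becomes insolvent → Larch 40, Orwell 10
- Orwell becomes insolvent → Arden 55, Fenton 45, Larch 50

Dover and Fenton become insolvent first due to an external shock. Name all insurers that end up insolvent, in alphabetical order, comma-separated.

Round 1 — Dover, Fenton become insolvent (initial).
  Arden: +80 → 80 < 110
  Jasper: +65 → 65 ≥ 50
  Larch: +10 → 10 < 120
  Norton: +45 → 45 < 70
Round 2 — Jasper becomes insolvent.
  Larch: +15 → 25 < 120
  Norton: +40 → 85 ≥ 70
Round 3 — Norton becomes insolvent.
  Larch: +40 → 65 < 120
  Orwell: +10 → 10 < 40
No further insolvencies.

Dover, Fenton, Jasper, Norton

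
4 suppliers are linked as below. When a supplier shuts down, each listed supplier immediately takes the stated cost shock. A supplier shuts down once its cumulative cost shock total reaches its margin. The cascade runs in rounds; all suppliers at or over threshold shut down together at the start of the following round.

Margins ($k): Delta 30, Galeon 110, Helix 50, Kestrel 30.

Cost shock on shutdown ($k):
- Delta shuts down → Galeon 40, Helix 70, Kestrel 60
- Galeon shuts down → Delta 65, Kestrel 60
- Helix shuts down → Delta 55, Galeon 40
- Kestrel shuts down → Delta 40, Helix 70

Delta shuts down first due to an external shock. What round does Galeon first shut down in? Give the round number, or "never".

never

Round 1 — Delta shuts down (initial).
  Galeon: +40 → 40 < 110
  Helix: +70 → 70 ≥ 50
  Kestrel: +60 → 60 ≥ 30
Round 2 — Helix, Kestrel shut down.
  Galeon: +40 → 80 < 110
No further shutdowns.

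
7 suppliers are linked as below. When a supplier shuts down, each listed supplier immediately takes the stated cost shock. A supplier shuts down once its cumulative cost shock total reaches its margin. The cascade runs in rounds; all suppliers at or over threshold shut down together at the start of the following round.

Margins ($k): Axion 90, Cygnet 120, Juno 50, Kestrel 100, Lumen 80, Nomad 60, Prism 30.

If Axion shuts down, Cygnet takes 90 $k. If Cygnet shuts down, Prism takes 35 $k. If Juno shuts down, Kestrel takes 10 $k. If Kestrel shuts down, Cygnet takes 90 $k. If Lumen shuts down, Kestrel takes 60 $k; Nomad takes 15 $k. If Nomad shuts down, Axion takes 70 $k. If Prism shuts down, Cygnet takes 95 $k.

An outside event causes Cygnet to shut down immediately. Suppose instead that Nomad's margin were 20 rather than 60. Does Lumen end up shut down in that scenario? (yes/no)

no

With Nomad's margin at 20:
Round 1 — Cygnet shuts down (initial).
  Prism: +35 → 35 ≥ 30
Round 2 — Prism shuts down.
No further shutdowns.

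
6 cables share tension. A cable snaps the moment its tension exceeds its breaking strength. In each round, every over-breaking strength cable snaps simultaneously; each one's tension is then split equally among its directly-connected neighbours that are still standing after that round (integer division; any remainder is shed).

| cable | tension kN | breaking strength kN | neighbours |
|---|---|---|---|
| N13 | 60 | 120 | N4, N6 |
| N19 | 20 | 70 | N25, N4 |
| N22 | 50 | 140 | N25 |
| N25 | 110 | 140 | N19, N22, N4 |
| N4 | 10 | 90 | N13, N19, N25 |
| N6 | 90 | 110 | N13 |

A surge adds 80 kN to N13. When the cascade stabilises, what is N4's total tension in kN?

Round 1 — N13 at 140 > 120. N13 snaps.
  N13 sheds 140 kN to N4, N6: 70 each.
    N4: 10+70 = 80 ≤ 90
    N6: 90+70 = 160 > 110
Round 2 — N6 snaps.
  N6 sheds 160 kN: no online neighbours, lost.
No further breaks.

80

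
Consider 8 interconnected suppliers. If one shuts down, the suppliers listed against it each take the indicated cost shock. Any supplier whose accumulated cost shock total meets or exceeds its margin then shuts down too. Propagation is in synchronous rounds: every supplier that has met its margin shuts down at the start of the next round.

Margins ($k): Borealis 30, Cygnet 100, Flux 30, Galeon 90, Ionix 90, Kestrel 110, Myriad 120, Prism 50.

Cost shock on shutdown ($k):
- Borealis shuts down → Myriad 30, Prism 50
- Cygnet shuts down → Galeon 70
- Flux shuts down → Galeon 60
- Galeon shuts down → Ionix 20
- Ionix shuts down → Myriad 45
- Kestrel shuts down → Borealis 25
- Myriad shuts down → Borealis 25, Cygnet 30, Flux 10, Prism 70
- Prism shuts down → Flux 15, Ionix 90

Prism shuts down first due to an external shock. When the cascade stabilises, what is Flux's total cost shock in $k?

Round 1 — Prism shuts down (initial).
  Flux: +15 → 15 < 30
  Ionix: +90 → 90 ≥ 90
Round 2 — Ionix shuts down.
  Myriad: +45 → 45 < 120
No further shutdowns.

15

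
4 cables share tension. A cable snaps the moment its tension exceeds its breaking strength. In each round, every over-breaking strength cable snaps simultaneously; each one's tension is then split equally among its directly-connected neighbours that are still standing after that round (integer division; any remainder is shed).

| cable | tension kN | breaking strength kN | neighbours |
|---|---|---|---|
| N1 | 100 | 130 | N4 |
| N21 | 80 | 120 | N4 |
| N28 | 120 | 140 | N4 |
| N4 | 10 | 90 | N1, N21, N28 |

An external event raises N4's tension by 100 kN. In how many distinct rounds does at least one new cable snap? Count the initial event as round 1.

Round 1 — N4 at 110 > 90. N4 snaps.
  N4 sheds 110 kN to N1, N21, N28: 36 each (2 lost).
    N1: 100+36 = 136 > 130
    N21: 80+36 = 116 ≤ 120
    N28: 120+36 = 156 > 140
Round 2 — N1, N28 snap.
  N1 sheds 136 kN: no online neighbours, lost.
  N28 sheds 156 kN: no online neighbours, lost.
No further breaks.

2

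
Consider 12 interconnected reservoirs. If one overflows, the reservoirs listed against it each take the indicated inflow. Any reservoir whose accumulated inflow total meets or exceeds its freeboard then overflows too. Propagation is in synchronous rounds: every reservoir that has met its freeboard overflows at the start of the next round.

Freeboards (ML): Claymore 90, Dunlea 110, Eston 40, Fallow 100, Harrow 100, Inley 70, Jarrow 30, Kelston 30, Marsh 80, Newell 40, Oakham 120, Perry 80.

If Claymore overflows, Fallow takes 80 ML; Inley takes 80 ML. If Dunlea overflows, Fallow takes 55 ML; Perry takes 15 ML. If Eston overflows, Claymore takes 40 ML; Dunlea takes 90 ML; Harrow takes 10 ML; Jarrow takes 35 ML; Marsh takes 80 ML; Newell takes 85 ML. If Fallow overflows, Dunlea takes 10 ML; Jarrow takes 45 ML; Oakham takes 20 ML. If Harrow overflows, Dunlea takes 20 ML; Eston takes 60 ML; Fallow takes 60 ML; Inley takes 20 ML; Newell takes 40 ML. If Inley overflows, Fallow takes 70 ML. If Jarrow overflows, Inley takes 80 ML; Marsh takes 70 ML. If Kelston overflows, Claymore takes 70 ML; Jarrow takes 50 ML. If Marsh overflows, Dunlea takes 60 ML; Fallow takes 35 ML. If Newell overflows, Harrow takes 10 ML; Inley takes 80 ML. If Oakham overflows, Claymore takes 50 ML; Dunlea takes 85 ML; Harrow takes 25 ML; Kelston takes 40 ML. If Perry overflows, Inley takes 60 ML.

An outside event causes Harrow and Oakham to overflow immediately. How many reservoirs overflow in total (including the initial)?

11

Round 1 — Harrow, Oakham overflow (initial).
  Claymore: +50 → 50 < 90
  Dunlea: +20+85 → 105 < 110
  Eston: +60 → 60 ≥ 40
  Fallow: +60 → 60 < 100
  Inley: +20 → 20 < 70
  Kelston: +40 → 40 ≥ 30
  Newell: +40 → 40 ≥ 40
Round 2 — Eston, Kelston, Newell overflow.
  Claymore: +40+70 → 160 ≥ 90
  Dunlea: +90 → 195 ≥ 110
  Inley: +80 → 100 ≥ 70
  Jarrow: +35+50 → 85 ≥ 30
  Marsh: +80 → 80 ≥ 80
Round 3 — Claymore, Dunlea, Inley, Jarrow, Marsh overflow.
  Fallow: +80+55+70+35 → 300 ≥ 100
  Perry: +15 → 15 < 80
Round 4 — Fallow overflows.
No further overflows.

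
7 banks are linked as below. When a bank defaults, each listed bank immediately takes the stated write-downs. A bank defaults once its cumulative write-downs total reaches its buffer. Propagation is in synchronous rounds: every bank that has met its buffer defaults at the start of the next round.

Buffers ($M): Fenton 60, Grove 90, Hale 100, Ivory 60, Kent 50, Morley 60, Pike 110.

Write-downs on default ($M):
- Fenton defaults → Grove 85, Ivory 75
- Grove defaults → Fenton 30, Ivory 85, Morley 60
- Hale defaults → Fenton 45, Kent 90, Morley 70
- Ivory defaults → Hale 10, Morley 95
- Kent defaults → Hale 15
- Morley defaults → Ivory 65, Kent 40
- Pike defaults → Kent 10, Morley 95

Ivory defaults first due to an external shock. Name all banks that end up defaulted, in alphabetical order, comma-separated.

Ivory, Morley

Round 1 — Ivory defaults (initial).
  Hale: +10 → 10 < 100
  Morley: +95 → 95 ≥ 60
Round 2 — Morley defaults.
  Kent: +40 → 40 < 50
No further defaults.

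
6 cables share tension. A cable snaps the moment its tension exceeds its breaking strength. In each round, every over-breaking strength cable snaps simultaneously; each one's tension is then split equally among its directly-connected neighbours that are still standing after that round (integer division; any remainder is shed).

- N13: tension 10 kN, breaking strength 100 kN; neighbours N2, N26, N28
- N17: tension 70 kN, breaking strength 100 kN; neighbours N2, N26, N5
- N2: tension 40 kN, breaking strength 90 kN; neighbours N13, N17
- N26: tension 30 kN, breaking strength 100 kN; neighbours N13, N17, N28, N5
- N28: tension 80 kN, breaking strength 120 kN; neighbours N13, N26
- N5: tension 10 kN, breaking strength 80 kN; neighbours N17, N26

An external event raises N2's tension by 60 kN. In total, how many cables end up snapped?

Round 1 — N2 at 100 > 90. N2 snaps.
  N2 sheds 100 kN to N13, N17: 50 each.
    N13: 10+50 = 60 ≤ 100
    N17: 70+50 = 120 > 100
Round 2 — N17 snaps.
  N17 sheds 120 kN to N26, N5: 60 each.
    N26: 30+60 = 90 ≤ 100
    N5: 10+60 = 70 ≤ 80
No further breaks.

2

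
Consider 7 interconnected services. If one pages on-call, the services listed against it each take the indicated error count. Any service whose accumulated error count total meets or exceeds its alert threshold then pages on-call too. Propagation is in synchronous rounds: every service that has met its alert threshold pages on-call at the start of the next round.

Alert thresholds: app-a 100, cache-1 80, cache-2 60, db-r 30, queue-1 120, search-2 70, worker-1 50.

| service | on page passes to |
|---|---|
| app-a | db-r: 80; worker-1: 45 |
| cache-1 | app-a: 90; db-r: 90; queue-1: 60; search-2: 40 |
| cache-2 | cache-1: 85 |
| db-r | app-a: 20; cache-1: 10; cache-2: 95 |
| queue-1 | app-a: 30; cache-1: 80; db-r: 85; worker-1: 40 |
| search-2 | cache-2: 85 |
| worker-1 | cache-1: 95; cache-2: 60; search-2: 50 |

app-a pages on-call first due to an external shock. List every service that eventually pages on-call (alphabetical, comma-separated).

Round 1 — app-a pages on-call (initial).
  db-r: +80 → 80 ≥ 30
  worker-1: +45 → 45 < 50
Round 2 — db-r pages on-call.
  cache-1: +10 → 10 < 80
  cache-2: +95 → 95 ≥ 60
Round 3 — cache-2 pages on-call.
  cache-1: +85 → 95 ≥ 80
Round 4 — cache-1 pages on-call.
  queue-1: +60 → 60 < 120
  search-2: +40 → 40 < 70
No further pages.

app-a, cache-1, cache-2, db-r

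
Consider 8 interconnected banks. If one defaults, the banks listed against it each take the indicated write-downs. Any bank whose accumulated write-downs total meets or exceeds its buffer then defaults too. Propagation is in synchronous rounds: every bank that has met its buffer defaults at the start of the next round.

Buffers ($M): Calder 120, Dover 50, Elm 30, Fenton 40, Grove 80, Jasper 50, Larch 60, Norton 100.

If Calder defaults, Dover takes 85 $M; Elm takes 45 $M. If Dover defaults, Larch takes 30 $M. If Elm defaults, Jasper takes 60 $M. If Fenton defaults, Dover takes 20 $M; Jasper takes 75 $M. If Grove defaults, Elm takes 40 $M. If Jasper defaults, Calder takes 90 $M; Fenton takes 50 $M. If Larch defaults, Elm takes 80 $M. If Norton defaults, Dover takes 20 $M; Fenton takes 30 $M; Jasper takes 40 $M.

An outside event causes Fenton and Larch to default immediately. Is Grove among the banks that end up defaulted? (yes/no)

no

Round 1 — Fenton, Larch default (initial).
  Dover: +20 → 20 < 50
  Elm: +80 → 80 ≥ 30
  Jasper: +75 → 75 ≥ 50
Round 2 — Elm, Jasper default.
  Calder: +90 → 90 < 120
No further defaults.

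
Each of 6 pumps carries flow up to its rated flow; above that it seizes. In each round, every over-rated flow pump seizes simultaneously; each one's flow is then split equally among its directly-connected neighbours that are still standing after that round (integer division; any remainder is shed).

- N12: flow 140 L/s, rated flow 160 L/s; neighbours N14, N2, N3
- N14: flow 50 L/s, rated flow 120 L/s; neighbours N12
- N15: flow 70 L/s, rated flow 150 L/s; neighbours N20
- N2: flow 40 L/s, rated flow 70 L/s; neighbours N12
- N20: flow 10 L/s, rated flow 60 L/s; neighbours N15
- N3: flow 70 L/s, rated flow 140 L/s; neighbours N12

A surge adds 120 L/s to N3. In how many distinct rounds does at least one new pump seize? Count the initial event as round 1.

Round 1 — N3 at 190 > 140. N3 seizes.
  N3 sheds 190 L/s to N12: 190 each.
    N12: 140+190 = 330 > 160
Round 2 — N12 seizes.
  N12 sheds 330 L/s to N14, N2: 165 each.
    N14: 50+165 = 215 > 120
    N2: 40+165 = 205 > 70
Round 3 — N14, N2 seize.
  N14 sheds 215 L/s: no online neighbours, lost.
  N2 sheds 205 L/s: no online neighbours, lost.
No further seizures.

3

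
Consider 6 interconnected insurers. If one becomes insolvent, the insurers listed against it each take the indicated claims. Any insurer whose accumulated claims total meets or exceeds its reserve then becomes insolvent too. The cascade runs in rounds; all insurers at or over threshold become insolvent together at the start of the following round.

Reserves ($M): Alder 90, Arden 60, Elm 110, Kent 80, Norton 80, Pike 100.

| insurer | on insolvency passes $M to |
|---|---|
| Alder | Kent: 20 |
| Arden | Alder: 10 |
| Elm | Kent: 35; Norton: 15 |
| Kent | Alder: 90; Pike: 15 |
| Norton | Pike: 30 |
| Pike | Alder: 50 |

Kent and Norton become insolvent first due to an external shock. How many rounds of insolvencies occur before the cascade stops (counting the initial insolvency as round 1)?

2

Round 1 — Kent, Norton become insolvent (initial).
  Alder: +90 → 90 ≥ 90
  Pike: +15+30 → 45 < 100
Round 2 — Alder becomes insolvent.
No further insolvencies.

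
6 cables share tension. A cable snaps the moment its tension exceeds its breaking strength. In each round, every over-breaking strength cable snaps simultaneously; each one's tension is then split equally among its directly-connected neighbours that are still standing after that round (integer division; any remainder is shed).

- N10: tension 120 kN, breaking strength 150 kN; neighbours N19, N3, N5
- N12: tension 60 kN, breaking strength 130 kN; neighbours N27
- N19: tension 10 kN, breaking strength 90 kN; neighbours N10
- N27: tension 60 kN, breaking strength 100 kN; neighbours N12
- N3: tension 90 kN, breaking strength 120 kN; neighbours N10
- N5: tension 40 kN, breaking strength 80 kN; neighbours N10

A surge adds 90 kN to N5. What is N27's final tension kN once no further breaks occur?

Round 1 — N5 at 130 > 80. N5 snaps.
  N5 sheds 130 kN to N10: 130 each.
    N10: 120+130 = 250 > 150
Round 2 — N10 snaps.
  N10 sheds 250 kN to N19, N3: 125 each.
    N19: 10+125 = 135 > 90
    N3: 90+125 = 215 > 120
Round 3 — N19, N3 snap.
  N19 sheds 135 kN: no online neighbours, lost.
  N3 sheds 215 kN: no online neighbours, lost.
No further breaks.

60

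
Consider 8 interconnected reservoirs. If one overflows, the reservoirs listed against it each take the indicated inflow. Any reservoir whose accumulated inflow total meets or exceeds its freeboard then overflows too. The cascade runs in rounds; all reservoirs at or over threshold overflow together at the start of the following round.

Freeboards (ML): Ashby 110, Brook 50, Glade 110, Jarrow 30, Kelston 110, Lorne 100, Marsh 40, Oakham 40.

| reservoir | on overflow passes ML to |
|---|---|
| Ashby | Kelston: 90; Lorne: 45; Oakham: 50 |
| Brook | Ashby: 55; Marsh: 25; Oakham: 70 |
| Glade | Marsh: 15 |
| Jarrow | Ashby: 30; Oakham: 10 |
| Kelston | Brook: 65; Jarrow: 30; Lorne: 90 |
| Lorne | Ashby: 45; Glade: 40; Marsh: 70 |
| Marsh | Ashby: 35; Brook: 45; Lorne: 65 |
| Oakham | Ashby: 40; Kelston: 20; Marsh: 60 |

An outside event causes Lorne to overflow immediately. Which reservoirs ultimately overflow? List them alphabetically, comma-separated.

Round 1 — Lorne overflows (initial).
  Ashby: +45 → 45 < 110
  Glade: +40 → 40 < 110
  Marsh: +70 → 70 ≥ 40
Round 2 — Marsh overflows.
  Ashby: +35 → 80 < 110
  Brook: +45 → 45 < 50
No further overflows.

Lorne, Marsh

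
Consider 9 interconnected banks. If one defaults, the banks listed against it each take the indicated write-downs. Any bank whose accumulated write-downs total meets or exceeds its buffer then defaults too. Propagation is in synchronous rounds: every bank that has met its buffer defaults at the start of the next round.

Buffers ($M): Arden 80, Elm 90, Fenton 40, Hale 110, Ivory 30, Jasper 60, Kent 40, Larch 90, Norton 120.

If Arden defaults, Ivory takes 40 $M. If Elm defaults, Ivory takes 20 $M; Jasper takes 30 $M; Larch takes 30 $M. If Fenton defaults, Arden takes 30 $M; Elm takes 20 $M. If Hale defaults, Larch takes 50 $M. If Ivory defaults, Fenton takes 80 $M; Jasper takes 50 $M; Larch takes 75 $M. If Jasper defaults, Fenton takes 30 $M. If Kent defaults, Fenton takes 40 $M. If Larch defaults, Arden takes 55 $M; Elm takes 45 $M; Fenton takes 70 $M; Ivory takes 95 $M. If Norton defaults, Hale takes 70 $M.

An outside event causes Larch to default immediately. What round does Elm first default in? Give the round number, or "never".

Round 1 — Larch defaults (initial).
  Arden: +55 → 55 < 80
  Elm: +45 → 45 < 90
  Fenton: +70 → 70 ≥ 40
  Ivory: +95 → 95 ≥ 30
Round 2 — Fenton, Ivory default.
  Arden: +30 → 85 ≥ 80
  Elm: +20 → 65 < 90
  Jasper: +50 → 50 < 60
Round 3 — Arden defaults.
No further defaults.

never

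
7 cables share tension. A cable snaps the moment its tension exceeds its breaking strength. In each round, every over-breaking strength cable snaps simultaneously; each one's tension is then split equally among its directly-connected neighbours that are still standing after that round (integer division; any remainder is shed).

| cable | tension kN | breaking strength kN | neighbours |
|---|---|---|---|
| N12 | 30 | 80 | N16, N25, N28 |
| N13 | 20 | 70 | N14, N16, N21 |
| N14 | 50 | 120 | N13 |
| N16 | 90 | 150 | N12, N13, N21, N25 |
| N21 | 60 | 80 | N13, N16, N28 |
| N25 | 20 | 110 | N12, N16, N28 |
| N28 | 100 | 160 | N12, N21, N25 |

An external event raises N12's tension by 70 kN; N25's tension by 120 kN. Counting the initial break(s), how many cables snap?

Round 1 — N12 at 100 > 80; N25 at 140 > 110. N12, N25 snap.
  N12 sheds 100 kN to N16, N28: 50 each.
    N16: 90+50 = 140 ≤ 150
    N28: 100+50 = 150 ≤ 160
  N25 sheds 140 kN to N16, N28: 70 each.
    N16: 140+70 = 210 > 150
    N28: 150+70 = 220 > 160
Round 2 — N16, N28 snap.
  N16 sheds 210 kN to N13, N21: 105 each.
    N13: 20+105 = 125 > 70
    N21: 60+105 = 165 > 80
  N28 sheds 220 kN to N21: 220 each.
    N21: 165+220 = 385 > 80
Round 3 — N13, N21 snap.
  N13 sheds 125 kN to N14: 125 each.
    N14: 50+125 = 175 > 120
  N21 sheds 385 kN: no online neighbours, lost.
Round 4 — N14 snaps.
  N14 sheds 175 kN: no online neighbours, lost.
No further breaks.

7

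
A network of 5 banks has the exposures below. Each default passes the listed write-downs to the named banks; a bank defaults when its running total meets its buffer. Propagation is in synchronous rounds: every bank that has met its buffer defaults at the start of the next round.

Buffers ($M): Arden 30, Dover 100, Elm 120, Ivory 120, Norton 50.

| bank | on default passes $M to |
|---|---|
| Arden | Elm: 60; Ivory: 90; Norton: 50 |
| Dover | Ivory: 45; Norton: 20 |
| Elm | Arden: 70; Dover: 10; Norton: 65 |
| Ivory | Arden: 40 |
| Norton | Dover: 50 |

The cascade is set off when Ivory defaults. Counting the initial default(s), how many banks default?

3

Round 1 — Ivory defaults (initial).
  Arden: +40 → 40 ≥ 30
Round 2 — Arden defaults.
  Elm: +60 → 60 < 120
  Norton: +50 → 50 ≥ 50
Round 3 — Norton defaults.
  Dover: +50 → 50 < 100
No further defaults.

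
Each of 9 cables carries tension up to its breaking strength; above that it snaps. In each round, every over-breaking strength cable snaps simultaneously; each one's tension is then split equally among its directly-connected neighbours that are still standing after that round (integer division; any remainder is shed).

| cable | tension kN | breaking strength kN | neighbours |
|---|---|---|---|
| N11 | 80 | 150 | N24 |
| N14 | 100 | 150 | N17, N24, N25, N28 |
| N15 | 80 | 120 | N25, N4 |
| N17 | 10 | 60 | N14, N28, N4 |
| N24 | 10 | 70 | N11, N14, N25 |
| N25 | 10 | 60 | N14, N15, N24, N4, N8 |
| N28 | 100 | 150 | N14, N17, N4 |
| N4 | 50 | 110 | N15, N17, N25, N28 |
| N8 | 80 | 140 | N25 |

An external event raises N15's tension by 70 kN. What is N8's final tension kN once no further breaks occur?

Round 1 — N15 at 150 > 120. N15 snaps.
  N15 sheds 150 kN to N25, N4: 75 each.
    N25: 10+75 = 85 > 60
    N4: 50+75 = 125 > 110
Round 2 — N25, N4 snap.
  N25 sheds 85 kN to N14, N24, N8: 28 each (1 lost).
    N14: 100+28 = 128 ≤ 150
    N24: 10+28 = 38 ≤ 70
    N8: 80+28 = 108 ≤ 140
  N4 sheds 125 kN to N17, N28: 62 each (1 lost).
    N17: 10+62 = 72 > 60
    N28: 100+62 = 162 > 150
Round 3 — N17, N28 snap.
  N17 sheds 72 kN to N14: 72 each.
    N14: 128+72 = 200 > 150
  N28 sheds 162 kN to N14: 162 each.
    N14: 200+162 = 362 > 150
Round 4 — N14 snaps.
  N14 sheds 362 kN to N24: 362 each.
    N24: 38+362 = 400 > 70
Round 5 — N24 snaps.
  N24 sheds 400 kN to N11: 400 each.
    N11: 80+400 = 480 > 150
Round 6 — N11 snaps.
  N11 sheds 480 kN: no online neighbours, lost.
No further breaks.

108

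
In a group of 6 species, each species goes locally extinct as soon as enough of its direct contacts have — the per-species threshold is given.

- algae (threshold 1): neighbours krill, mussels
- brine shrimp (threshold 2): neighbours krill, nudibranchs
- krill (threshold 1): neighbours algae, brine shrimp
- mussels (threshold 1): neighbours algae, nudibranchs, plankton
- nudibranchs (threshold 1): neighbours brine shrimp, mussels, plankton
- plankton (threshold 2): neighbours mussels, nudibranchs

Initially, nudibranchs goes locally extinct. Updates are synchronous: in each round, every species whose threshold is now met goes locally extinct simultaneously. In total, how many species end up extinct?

6

Round 1 — nudibranchs goes locally extinct (initial).
Round 2 — checking thresholds:
  brine shrimp: 1 of 2 neighbours < 2, holds.
  mussels: 1 of 3 neighbours ≥ 1, goes locally extinct.
  plankton: 1 of 2 neighbours < 2, holds.
Round 3 — checking thresholds:
  algae: 1 of 2 neighbours ≥ 1, goes locally extinct.
  brine shrimp: 1 of 2 neighbours < 2, holds.
  plankton: 2 of 2 neighbours ≥ 2, goes locally extinct.
Round 4 — checking thresholds:
  brine shrimp: 1 of 2 neighbours < 2, holds.
  krill: 1 of 2 neighbours ≥ 1, goes locally extinct.
Round 5 — checking thresholds:
  brine shrimp: 2 of 2 neighbours ≥ 2, goes locally extinct.
Round 6 — no new extinctions; cascade stops.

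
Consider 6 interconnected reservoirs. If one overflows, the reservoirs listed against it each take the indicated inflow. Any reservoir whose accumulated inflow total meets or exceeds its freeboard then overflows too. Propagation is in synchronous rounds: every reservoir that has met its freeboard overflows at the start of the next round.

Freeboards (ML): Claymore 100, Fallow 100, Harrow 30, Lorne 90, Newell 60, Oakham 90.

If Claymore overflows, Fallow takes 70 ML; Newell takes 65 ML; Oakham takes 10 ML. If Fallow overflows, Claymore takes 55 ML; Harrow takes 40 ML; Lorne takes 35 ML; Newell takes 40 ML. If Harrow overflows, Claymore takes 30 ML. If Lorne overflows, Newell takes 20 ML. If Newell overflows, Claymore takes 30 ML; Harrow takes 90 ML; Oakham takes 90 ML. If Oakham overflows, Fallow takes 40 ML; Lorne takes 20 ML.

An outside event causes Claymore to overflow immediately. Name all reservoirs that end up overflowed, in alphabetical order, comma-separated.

Round 1 — Claymore overflows (initial).
  Fallow: +70 → 70 < 100
  Newell: +65 → 65 ≥ 60
  Oakham: +10 → 10 < 90
Round 2 — Newell overflows.
  Harrow: +90 → 90 ≥ 30
  Oakham: +90 → 100 ≥ 90
Round 3 — Harrow, Oakham overflow.
  Fallow: +40 → 110 ≥ 100
  Lorne: +20 → 20 < 90
Round 4 — Fallow overflows.
  Lorne: +35 → 55 < 90
No further overflows.

Claymore, Fallow, Harrow, Newell, Oakham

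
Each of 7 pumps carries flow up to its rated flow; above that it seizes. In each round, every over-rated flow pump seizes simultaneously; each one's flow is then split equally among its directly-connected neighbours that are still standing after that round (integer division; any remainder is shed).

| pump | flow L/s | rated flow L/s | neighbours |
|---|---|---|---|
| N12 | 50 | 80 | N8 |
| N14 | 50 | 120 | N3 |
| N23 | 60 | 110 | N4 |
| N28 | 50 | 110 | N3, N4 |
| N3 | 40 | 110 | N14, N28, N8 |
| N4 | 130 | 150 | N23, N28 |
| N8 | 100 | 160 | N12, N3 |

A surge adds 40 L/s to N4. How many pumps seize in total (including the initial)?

7

Round 1 — N4 at 170 > 150. N4 seizes.
  N4 sheds 170 L/s to N23, N28: 85 each.
    N23: 60+85 = 145 > 110
    N28: 50+85 = 135 > 110
Round 2 — N23, N28 seize.
  N23 sheds 145 L/s: no online neighbours, lost.
  N28 sheds 135 L/s to N3: 135 each.
    N3: 40+135 = 175 > 110
Round 3 — N3 seizes.
  N3 sheds 175 L/s to N14, N8: 87 each (1 lost).
    N14: 50+87 = 137 > 120
    N8: 100+87 = 187 > 160
Round 4 — N14, N8 seize.
  N14 sheds 137 L/s: no online neighbours, lost.
  N8 sheds 187 L/s to N12: 187 each.
    N12: 50+187 = 237 > 80
Round 5 — N12 seizes.
  N12 sheds 237 L/s: no online neighbours, lost.
No further seizures.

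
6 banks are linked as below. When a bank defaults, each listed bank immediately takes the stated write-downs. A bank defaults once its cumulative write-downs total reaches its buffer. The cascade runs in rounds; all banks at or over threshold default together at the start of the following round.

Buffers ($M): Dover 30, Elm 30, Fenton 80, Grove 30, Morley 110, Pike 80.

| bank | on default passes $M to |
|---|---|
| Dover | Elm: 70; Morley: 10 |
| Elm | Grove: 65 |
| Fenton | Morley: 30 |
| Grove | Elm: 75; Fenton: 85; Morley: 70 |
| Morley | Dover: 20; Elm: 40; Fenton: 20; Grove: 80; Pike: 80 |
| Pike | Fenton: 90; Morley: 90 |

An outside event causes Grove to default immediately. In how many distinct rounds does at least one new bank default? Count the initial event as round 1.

2

Round 1 — Grove defaults (initial).
  Elm: +75 → 75 ≥ 30
  Fenton: +85 → 85 ≥ 80
  Morley: +70 → 70 < 110
Round 2 — Elm, Fenton default.
  Morley: +30 → 100 < 110
No further defaults.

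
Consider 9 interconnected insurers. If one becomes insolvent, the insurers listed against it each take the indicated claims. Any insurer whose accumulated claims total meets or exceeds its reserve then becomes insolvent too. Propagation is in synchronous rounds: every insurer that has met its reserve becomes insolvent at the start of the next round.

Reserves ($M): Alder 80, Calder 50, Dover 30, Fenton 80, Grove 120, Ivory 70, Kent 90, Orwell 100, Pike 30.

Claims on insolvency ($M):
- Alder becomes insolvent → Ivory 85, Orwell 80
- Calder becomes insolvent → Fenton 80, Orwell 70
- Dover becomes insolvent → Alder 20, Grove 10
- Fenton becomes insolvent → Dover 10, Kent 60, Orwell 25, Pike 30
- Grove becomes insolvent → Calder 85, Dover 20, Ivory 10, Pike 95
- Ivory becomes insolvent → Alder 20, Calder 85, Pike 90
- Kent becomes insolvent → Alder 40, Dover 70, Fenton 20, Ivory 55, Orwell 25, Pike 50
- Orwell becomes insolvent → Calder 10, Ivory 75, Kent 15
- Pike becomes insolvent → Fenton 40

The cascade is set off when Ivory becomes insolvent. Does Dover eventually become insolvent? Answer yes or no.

no

Round 1 — Ivory becomes insolvent (initial).
  Alder: +20 → 20 < 80
  Calder: +85 → 85 ≥ 50
  Pike: +90 → 90 ≥ 30
Round 2 — Calder, Pike become insolvent.
  Fenton: +80+40 → 120 ≥ 80
  Orwell: +70 → 70 < 100
Round 3 — Fenton becomes insolvent.
  Dover: +10 → 10 < 30
  Kent: +60 → 60 < 90
  Orwell: +25 → 95 < 100
No further insolvencies.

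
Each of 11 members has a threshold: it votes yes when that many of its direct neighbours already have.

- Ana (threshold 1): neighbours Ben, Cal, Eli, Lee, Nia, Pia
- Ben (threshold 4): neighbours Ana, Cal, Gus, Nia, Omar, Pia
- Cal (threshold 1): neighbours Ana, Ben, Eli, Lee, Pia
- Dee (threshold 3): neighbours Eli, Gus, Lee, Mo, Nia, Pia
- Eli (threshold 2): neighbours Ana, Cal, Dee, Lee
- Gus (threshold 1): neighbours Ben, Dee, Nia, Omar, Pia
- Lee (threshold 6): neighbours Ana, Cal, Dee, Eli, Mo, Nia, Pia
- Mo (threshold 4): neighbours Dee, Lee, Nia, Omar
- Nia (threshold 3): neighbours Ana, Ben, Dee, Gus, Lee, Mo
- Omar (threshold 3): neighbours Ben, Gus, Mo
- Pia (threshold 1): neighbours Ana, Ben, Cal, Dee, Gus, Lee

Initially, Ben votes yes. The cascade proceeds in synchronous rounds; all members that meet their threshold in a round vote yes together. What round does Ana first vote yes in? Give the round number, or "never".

Round 1 — Ben votes yes (initial).
Round 2 — checking thresholds:
  Ana: 1 of 6 neighbours ≥ 1, votes yes.
  Cal: 1 of 5 neighbours ≥ 1, votes yes.
  Gus: 1 of 5 neighbours ≥ 1, votes yes.
  Nia: 1 of 6 neighbours < 3, holds.
  Omar: 1 of 3 neighbours < 3, holds.
  Pia: 1 of 6 neighbours ≥ 1, votes yes.
Round 3 — checking thresholds:
  Dee: 2 of 6 neighbours < 3, holds.
  Eli: 2 of 4 neighbours ≥ 2, votes yes.
  Lee: 3 of 7 neighbours < 6, holds.
  Nia: 3 of 6 neighbours ≥ 3, votes yes.
  Omar: 2 of 3 neighbours < 3, holds.
Round 4 — checking thresholds:
  Dee: 4 of 6 neighbours ≥ 3, votes yes.
  Lee: 5 of 7 neighbours < 6, holds.
  Mo: 1 of 4 neighbours < 4, holds.
  Omar: 2 of 3 neighbours < 3, holds.
Round 5 — checking thresholds:
  Lee: 6 of 7 neighbours ≥ 6, votes yes.
  Mo: 2 of 4 neighbours < 4, holds.
  Omar: 2 of 3 neighbours < 3, holds.
Round 6 — no new yes votes; cascade stops.

2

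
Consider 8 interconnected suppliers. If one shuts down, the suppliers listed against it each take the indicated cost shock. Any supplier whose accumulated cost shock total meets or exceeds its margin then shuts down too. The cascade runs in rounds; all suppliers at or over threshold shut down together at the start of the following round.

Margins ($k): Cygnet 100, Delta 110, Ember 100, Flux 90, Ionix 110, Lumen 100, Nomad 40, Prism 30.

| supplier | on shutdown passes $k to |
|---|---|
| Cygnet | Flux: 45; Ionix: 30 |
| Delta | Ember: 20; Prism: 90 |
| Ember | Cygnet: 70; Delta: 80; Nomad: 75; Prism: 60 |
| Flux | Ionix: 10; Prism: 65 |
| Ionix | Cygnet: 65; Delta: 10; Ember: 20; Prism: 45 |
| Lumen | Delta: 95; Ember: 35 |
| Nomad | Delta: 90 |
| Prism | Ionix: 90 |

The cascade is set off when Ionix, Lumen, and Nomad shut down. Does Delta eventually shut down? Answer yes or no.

yes

Round 1 — Ionix, Lumen, Nomad shut down (initial).
  Cygnet: +65 → 65 < 100
  Delta: +10+95+90 → 195 ≥ 110
  Ember: +20+35 → 55 < 100
  Prism: +45 → 45 ≥ 30
Round 2 — Delta, Prism shut down.
  Ember: +20 → 75 < 100
No further shutdowns.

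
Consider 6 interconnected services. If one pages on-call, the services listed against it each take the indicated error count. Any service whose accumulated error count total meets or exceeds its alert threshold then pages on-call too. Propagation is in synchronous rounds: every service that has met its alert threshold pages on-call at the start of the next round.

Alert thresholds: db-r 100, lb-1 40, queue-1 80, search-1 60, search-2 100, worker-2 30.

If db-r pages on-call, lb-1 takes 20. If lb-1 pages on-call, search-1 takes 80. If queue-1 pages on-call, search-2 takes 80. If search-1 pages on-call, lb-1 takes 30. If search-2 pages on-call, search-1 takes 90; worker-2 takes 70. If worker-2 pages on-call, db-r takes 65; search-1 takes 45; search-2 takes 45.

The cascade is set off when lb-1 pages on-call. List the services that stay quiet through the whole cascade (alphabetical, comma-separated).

Round 1 — lb-1 pages on-call (initial).
  search-1: +80 → 80 ≥ 60
Round 2 — search-1 pages on-call.
No further pages.

db-r, queue-1, search-2, worker-2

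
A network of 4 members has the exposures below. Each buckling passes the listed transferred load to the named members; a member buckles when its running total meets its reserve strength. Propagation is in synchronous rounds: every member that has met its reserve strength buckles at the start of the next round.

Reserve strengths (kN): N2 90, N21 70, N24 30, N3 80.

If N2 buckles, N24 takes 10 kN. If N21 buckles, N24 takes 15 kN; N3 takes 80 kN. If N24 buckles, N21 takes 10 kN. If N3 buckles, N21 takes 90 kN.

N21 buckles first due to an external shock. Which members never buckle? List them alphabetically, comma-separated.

N2, N24

Round 1 — N21 buckles (initial).
  N24: +15 → 15 < 30
  N3: +80 → 80 ≥ 80
Round 2 — N3 buckles.
No further bucklings.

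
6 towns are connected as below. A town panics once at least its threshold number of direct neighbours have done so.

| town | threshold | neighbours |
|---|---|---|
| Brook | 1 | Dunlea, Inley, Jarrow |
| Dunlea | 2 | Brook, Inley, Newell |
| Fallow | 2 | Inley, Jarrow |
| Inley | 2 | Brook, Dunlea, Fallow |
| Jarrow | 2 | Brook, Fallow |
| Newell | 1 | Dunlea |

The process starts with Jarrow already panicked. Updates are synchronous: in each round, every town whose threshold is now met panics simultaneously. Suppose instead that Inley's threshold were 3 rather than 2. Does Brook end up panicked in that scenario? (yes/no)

With Inley's threshold at 3:
Round 1 — Jarrow panics (initial).
Round 2 — checking thresholds:
  Brook: 1 of 3 neighbours ≥ 1, panics.
  Fallow: 1 of 2 neighbours < 2, not yet.
Round 3 — no new panics; cascade stops.

yes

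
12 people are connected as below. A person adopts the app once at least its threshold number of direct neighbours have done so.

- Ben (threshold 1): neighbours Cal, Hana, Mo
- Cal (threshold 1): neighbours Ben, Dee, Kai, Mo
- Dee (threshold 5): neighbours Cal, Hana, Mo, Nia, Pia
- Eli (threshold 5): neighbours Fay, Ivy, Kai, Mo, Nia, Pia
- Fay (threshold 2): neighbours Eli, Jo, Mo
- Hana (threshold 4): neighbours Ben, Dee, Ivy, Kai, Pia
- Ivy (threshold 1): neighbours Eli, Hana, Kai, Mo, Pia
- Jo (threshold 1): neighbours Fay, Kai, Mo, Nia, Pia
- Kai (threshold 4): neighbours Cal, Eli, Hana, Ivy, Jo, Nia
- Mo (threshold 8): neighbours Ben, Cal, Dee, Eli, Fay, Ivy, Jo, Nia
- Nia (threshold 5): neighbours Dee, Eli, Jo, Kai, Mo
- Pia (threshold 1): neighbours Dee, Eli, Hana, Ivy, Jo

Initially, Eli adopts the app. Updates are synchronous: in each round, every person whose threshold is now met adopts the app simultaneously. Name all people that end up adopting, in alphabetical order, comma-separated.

Round 1 — Eli adopts the app (initial).
Round 2 — checking thresholds:
  Fay: 1 of 3 neighbours < 2, not yet.
  Ivy: 1 of 5 neighbours ≥ 1, adopts the app.
  Kai: 1 of 6 neighbours < 4, not yet.
  Mo: 1 of 8 neighbours < 8, not yet.
  Nia: 1 of 5 neighbours < 5, not yet.
  Pia: 1 of 5 neighbours ≥ 1, adopts the app.
Round 3 — checking thresholds:
  Dee: 1 of 5 neighbours < 5, not yet.
  Fay: 1 of 3 neighbours < 2, not yet.
  Hana: 2 of 5 neighbours < 4, not yet.
  Jo: 1 of 5 neighbours ≥ 1, adopts the app.
  Kai: 2 of 6 neighbours < 4, not yet.
  Mo: 2 of 8 neighbours < 8, not yet.
  Nia: 1 of 5 neighbours < 5, not yet.
Round 4 — checking thresholds:
  Dee: 1 of 5 neighbours < 5, not yet.
  Fay: 2 of 3 neighbours ≥ 2, adopts the app.
  Hana: 2 of 5 neighbours < 4, not yet.
  Kai: 3 of 6 neighbours < 4, not yet.
  Mo: 3 of 8 neighbours < 8, not yet.
  Nia: 2 of 5 neighbours < 5, not yet.
Round 5 — no new adoptions; cascade stops.

Eli, Fay, Ivy, Jo, Pia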